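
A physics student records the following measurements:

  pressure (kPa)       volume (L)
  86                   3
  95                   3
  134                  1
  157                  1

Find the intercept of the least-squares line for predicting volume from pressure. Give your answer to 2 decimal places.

n = 4, Σx = 472, Σy = 8, Σxy = 834, Σx² = 59026
Sxx = Σx² − (Σx)²/n = 59026 − 55696 = 3330
Sxy = Σxy − (Σx)(Σy)/n = 834 − 944 = -110
b = Sxy/Sxx = -110/3330 = -0.033033
a = ȳ − b·x̄ = 2 − (-0.033033)·118 = 5.897898

5.90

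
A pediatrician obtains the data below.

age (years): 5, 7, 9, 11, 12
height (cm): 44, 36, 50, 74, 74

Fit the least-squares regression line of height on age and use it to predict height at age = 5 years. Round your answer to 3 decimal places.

n = 5, Σx = 44, Σy = 278, Σxy = 2624, Σx² = 420
Sxx = Σx² − (Σx)²/n = 420 − 387.2 = 32.8
Sxy = Σxy − (Σx)(Σy)/n = 2624 − 2446.4 = 177.6
b = Sxy/Sxx = 177.6/32.8 = 5.414634
a = ȳ − b·x̄ = 55.6 − 5.414634·8.8 = 7.951220
ŷ(5) = a + b·5 = 7.951220 + 5.414634·5 = 35.024390

35.024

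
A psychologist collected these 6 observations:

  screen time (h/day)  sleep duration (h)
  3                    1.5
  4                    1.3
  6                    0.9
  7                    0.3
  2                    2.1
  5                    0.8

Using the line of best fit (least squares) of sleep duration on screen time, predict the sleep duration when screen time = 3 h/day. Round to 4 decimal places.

n = 6, Σx = 27, Σy = 6.9, Σxy = 25.4, Σx² = 139
Sxx = Σx² − (Σx)²/n = 139 − 121.5 = 17.5
Sxy = Σxy − (Σx)(Σy)/n = 25.4 − 31.05 = -5.65
b = Sxy/Sxx = -5.65/17.5 = -0.322857
a = ȳ − b·x̄ = 1.15 − (-0.322857)·4.5 = 2.602857
ŷ(3) = a + b·3 = 2.602857 + (-0.322857)·3 = 1.634286

1.6343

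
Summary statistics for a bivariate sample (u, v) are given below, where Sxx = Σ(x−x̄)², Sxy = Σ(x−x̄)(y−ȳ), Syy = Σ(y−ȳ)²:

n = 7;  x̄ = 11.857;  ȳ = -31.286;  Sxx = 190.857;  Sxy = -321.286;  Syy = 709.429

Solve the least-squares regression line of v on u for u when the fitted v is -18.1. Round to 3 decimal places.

4.024

b = Sxy/Sxx = -321.286/190.857 = -1.683386
a = ȳ − b·x̄ = -31.286 − (-1.683386)·11.857 = -11.326092
Set a + b·x = -18.1: x = (-18.1 − (-11.326092)) / (-1.683386) = 4.023978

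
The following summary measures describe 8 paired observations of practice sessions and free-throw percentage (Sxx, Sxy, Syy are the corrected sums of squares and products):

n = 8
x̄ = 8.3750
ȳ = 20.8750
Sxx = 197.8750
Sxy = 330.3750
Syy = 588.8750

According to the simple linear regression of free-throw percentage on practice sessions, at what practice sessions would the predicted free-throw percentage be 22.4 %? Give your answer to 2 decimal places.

9.29

b = Sxy/Sxx = 330.375/197.875 = 1.669615
a = ȳ − b·x̄ = 20.875 − 1.669615·8.375 = 6.891977
Set a + b·x = 22.4: x = (22.4 − 6.891977) / 1.669615 = 9.288384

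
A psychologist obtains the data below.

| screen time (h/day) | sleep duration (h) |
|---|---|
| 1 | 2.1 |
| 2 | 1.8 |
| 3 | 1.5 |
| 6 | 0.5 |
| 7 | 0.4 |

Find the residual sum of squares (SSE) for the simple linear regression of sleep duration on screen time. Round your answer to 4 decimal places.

n = 5, Σx = 19, Σy = 6.3, Σxy = 16, Σx² = 99, Σy² = 10.31
Sxx = Σx² − (Σx)²/n = 99 − 72.2 = 26.8
Sxy = Σxy − (Σx)(Σy)/n = 16 − 23.94 = -7.94
Syy = Σy² − (Σy)²/n = 10.31 − 7.938 = 2.372
b = Sxy/Sxx = -7.94/26.8 = -0.296269
SSE = Syy − b·Sxy = 2.372 − (-0.296269)·(-7.94) = 0.019627

0.0196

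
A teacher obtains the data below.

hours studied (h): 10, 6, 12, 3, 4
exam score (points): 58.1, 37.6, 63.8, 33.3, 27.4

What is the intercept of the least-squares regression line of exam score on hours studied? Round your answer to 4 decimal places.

n = 5, Σx = 35, Σy = 220.2, Σxy = 1781.7, Σx² = 305
Sxx = Σx² − (Σx)²/n = 305 − 245 = 60
Sxy = Σxy − (Σx)(Σy)/n = 1781.7 − 1541.4 = 240.3
b = Sxy/Sxx = 240.3/60 = 4.005
a = ȳ − b·x̄ = 44.04 − 4.005·7 = 16.005

16.0050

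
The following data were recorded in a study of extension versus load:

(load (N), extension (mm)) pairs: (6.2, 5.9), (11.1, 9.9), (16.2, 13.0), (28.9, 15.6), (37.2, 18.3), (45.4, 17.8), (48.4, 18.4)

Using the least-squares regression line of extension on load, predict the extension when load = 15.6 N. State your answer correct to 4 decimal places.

10.9166

n = 7, Σx = 193.4, Σy = 98.9, Σxy = 3187.35, Σx² = 7046.86
Sxx = Σx² − (Σx)²/n = 7046.86 − 5343.365714 = 1703.494286
Sxy = Σxy − (Σx)(Σy)/n = 3187.35 − 2732.465714 = 454.884286
b = Sxy/Sxx = 454.884286/1703.494286 = 0.267030
a = ȳ − b·x̄ = 14.128571 − 0.267030·27.628571 = 6.750911
ŷ(15.6) = a + b·15.6 = 6.750911 + 0.267030·15.6 = 10.916581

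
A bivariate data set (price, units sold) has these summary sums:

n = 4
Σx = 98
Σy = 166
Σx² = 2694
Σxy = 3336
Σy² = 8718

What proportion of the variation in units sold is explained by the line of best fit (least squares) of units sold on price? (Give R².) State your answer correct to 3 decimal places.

Sxx = Σx² − (Σx)²/n = 2694 − 2401 = 293
Sxy = Σxy − (Σx)(Σy)/n = 3336 − 4067 = -731
Syy = Σy² − (Σy)²/n = 8718 − 6889 = 1829
R² = Sxy²/(Sxx·Syy) = (-731)²/(293·1829) = 0.997134

0.997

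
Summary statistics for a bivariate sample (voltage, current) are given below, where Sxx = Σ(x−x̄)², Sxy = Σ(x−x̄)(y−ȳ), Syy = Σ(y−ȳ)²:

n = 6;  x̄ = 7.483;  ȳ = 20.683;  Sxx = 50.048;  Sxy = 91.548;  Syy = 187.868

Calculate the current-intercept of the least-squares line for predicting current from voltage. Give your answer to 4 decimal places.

6.9951

b = Sxy/Sxx = 91.548/50.048 = 1.829204
a = ȳ − b·x̄ = 20.683 − 1.829204·7.483 = 6.995067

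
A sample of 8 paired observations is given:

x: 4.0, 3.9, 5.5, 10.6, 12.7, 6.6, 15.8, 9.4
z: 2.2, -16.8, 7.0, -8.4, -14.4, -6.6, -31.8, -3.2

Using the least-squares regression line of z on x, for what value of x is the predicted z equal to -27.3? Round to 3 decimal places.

n = 8, Σx = 68.5, Σy = -72, Σxy = -866.22, Σx² = 716.67
Sxx = Σx² − (Σx)²/n = 716.67 − 586.53125 = 130.13875
Sxy = Σxy − (Σx)(Σy)/n = -866.22 − (-616.5) = -249.72
b = Sxy/Sxx = -249.72/130.13875 = -1.918875
a = ȳ − b·x̄ = -9 − (-1.918875)·8.5625 = 7.430368
Set a + b·x = -27.3: x = (-27.3 − 7.430368) / (-1.918875) = 18.099338

18.099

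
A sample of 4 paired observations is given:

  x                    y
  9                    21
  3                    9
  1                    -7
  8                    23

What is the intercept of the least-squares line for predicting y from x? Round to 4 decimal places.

-6.2737

n = 4, Σx = 21, Σy = 46, Σxy = 393, Σx² = 155
Sxx = Σx² − (Σx)²/n = 155 − 110.25 = 44.75
Sxy = Σxy − (Σx)(Σy)/n = 393 − 241.5 = 151.5
b = Sxy/Sxx = 151.5/44.75 = 3.385475
a = ȳ − b·x̄ = 11.5 − 3.385475·5.25 = -6.273743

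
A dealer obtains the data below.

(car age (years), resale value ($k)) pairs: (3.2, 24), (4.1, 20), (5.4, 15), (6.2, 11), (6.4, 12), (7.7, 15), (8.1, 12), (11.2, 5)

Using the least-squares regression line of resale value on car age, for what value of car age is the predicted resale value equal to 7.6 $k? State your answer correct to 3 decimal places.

9.729

n = 8, Σx = 52.3, Σy = 114, Σxy = 653.5, Σx² = 385.95
Sxx = Σx² − (Σx)²/n = 385.95 − 341.91125 = 44.03875
Sxy = Σxy − (Σx)(Σy)/n = 653.5 − 745.275 = -91.775
b = Sxy/Sxx = -91.775/44.03875 = -2.083960
a = ȳ − b·x̄ = 14.25 − (-2.083960)·6.5375 = 27.873889
Set a + b·x = 7.6: x = (7.6 − 27.873889) / (-2.083960) = 9.728540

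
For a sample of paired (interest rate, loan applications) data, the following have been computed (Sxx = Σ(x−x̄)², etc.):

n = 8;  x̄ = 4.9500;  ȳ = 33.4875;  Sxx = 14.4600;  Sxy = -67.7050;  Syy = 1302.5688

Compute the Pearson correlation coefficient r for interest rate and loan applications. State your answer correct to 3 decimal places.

-0.493

r = Sxy/√(Sxx·Syy) = -67.705/√(18835.144848) = -67.705/137.241192 = -0.493329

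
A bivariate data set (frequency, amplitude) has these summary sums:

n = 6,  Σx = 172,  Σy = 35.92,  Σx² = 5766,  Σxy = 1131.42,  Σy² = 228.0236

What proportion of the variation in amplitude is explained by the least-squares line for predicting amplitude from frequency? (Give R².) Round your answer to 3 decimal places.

Sxx = Σx² − (Σx)²/n = 5766 − 4930.666667 = 835.333333
Sxy = Σxy − (Σx)(Σy)/n = 1131.42 − 1029.706667 = 101.713333
Syy = Σy² − (Σy)²/n = 228.0236 − 215.041067 = 12.982533
R² = Sxy²/(Sxx·Syy) = (101.713333)²/(835.333333·12.982533) = 0.953974

0.954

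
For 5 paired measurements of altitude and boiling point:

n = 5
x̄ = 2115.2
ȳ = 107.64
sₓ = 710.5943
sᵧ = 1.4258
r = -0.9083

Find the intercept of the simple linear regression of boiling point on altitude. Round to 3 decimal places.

111.495

b = r · sᵧ/sₓ = -0.9083 · 1.4258/710.5943 = -0.001822
a = ȳ − b·x̄ = 107.64 − (-0.001822)·2115.2 = 111.494940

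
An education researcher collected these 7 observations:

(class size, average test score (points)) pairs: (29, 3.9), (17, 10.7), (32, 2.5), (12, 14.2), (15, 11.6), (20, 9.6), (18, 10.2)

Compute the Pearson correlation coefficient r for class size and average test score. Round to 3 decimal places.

n = 7, Σx = 143, Σy = 62.7, Σxy = 1095, Σx² = 3247, Σy² = 668.35
Sxx = Σx² − (Σx)²/n = 3247 − 2921.285714 = 325.714286
Sxy = Σxy − (Σx)(Σy)/n = 1095 − 1280.871429 = -185.871429
Syy = Σy² − (Σy)²/n = 668.35 − 561.612857 = 106.737143
r = Sxy/√(Sxx·Syy) = -185.871429/√(34765.812245) = -185.871429/186.455926 = -0.996865

-0.997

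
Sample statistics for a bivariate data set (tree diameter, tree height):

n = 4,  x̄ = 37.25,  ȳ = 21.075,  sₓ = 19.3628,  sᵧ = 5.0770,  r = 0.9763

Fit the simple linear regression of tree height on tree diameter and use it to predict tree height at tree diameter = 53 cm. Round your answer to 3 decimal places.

b = r · sᵧ/sₓ = 0.9763 · 5.077/19.3628 = 0.255990
a = ȳ − b·x̄ = 21.075 − 0.255990·37.25 = 11.539388
ŷ(53) = a + b·53 = 11.539388 + 0.255990·53 = 25.106836

25.107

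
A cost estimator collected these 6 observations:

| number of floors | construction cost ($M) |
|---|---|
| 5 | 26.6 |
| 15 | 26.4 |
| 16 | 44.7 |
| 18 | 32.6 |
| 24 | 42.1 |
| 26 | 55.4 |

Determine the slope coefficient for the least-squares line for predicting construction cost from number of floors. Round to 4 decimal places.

n = 6, Σx = 104, Σy = 227.8, Σxy = 4281.8, Σx² = 2082
Sxx = Σx² − (Σx)²/n = 2082 − 1802.666667 = 279.333333
Sxy = Σxy − (Σx)(Σy)/n = 4281.8 − 3948.533333 = 333.266667
b = Sxy/Sxx = 333.266667/279.333333 = 1.193079

1.1931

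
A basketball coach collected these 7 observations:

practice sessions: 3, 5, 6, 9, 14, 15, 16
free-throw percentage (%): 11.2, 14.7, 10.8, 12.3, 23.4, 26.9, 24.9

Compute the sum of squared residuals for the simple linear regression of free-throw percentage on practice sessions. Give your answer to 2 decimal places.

n = 7, Σx = 68, Σy = 124.2, Σxy = 1412.1, Σx² = 828, Σy² = 2500.64
Sxx = Σx² − (Σx)²/n = 828 − 660.571429 = 167.428571
Sxy = Σxy − (Σx)(Σy)/n = 1412.1 − 1206.514286 = 205.585714
Syy = Σy² − (Σy)²/n = 2500.64 − 2203.662857 = 296.977143
b = Sxy/Sxx = 205.585714/167.428571 = 1.227901
SSE = Syy − b·Sxy = 296.977143 − 1.227901·205.585714 = 44.538234

44.54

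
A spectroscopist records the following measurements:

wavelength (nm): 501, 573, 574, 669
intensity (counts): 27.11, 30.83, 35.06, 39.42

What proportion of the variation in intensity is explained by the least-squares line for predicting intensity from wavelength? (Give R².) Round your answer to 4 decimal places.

n = 4, Σx = 2317, Σy = 132.42, Σxy = 77744.12, Σx² = 1356367, Σy² = 4468.581
Sxx = Σx² − (Σx)²/n = 1356367 − 1342122.25 = 14244.75
Sxy = Σxy − (Σx)(Σy)/n = 77744.12 − 76704.285 = 1039.835
Syy = Σy² − (Σy)²/n = 4468.581 − 4383.7641 = 84.8169
R² = Sxy²/(Sxx·Syy) = (1039.835)²/(14244.75·84.8169) = 0.894935

0.8949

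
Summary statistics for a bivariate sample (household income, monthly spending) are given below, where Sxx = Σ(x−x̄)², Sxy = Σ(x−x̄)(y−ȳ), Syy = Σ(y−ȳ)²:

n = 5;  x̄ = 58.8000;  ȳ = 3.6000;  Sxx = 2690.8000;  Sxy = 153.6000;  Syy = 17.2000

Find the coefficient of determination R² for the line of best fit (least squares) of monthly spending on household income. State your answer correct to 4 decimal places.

R² = Sxy²/(Sxx·Syy) = (153.6)²/(2690.8·17.2) = 0.509768

0.5098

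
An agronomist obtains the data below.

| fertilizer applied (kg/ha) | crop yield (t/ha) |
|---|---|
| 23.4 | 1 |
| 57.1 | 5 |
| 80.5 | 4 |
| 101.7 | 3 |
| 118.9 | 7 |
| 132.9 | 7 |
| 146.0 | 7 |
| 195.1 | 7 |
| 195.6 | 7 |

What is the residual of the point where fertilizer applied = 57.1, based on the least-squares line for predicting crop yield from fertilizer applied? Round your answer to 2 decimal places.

n = 9, Σx = 1051.2, Σy = 48, Σxy = 6455.5, Σx² = 150070.1
Sxx = Σx² − (Σx)²/n = 150070.1 − 122780.16 = 27289.94
Sxy = Σxy − (Σx)(Σy)/n = 6455.5 − 5606.4 = 849.1
b = Sxy/Sxx = 849.1/27289.94 = 0.031114
a = ȳ − b·x̄ = 5.333333 − 0.031114·116.8 = 1.699215
ŷ(57.1) = 1.699215 + 0.031114·57.1 = 3.475826
residual = y − ŷ = 5 − 3.475826 = 1.524174

1.52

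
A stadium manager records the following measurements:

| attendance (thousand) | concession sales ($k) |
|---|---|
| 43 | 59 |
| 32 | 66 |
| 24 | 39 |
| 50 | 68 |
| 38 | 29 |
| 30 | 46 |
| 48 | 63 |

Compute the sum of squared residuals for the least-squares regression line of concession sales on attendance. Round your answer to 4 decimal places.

n = 7, Σx = 265, Σy = 370, Σxy = 14491, Σx² = 10597, Σy² = 20908
Sxx = Σx² − (Σx)²/n = 10597 − 10032.142857 = 564.857143
Sxy = Σxy − (Σx)(Σy)/n = 14491 − 14007.142857 = 483.857143
Syy = Σy² − (Σy)²/n = 20908 − 19557.142857 = 1350.857143
b = Sxy/Sxx = 483.857143/564.857143 = 0.856601
SSE = Syy − b·Sxy = 1350.857143 − 0.856601·483.857143 = 936.384674

936.3847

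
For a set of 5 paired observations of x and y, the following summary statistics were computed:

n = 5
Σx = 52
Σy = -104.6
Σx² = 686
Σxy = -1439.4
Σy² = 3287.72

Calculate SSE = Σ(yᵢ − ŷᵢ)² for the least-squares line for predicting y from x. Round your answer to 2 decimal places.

Sxx = Σx² − (Σx)²/n = 686 − 540.8 = 145.2
Sxy = Σxy − (Σx)(Σy)/n = -1439.4 − (-1087.84) = -351.56
Syy = Σy² − (Σy)²/n = 3287.72 − 2188.232 = 1099.488
b = Sxy/Sxx = -351.56/145.2 = -2.421212
SSE = Syy − b·Sxy = 1099.488 − (-2.421212)·(-351.56) = 248.286667

248.29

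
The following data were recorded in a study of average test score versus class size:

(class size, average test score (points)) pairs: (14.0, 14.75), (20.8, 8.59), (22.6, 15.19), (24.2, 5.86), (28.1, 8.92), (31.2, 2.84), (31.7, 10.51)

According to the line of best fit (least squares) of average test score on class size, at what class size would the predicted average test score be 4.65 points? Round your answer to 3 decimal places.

n = 7, Σx = 172.6, Σy = 66.66, Σxy = 1542.705, Σx² = 4492.98
Sxx = Σx² − (Σx)²/n = 4492.98 − 4255.822857 = 237.157143
Sxy = Σxy − (Σx)(Σy)/n = 1542.705 − 1643.645143 = -100.940143
b = Sxy/Sxx = -100.940143/237.157143 = -0.425626
a = ȳ − b·x̄ = 9.522857 − (-0.425626)·24.657143 = 20.017567
Set a + b·x = 4.65: x = (4.65 − 20.017567) / (-0.425626) = 36.105838

36.106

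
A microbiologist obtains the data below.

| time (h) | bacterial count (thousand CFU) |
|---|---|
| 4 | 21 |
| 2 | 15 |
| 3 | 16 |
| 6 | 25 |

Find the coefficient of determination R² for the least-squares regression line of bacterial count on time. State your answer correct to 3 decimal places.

0.954

n = 4, Σx = 15, Σy = 77, Σxy = 312, Σx² = 65, Σy² = 1547
Sxx = Σx² − (Σx)²/n = 65 − 56.25 = 8.75
Sxy = Σxy − (Σx)(Σy)/n = 312 − 288.75 = 23.25
Syy = Σy² − (Σy)²/n = 1547 − 1482.25 = 64.75
R² = Sxy²/(Sxx·Syy) = (23.25)²/(8.75·64.75) = 0.954109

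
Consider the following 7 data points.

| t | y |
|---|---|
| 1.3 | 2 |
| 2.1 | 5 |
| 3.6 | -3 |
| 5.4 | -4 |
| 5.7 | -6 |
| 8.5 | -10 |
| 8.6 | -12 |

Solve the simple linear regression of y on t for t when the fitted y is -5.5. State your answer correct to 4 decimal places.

n = 7, Σx = 35.2, Σy = -28, Σxy = -241.7, Σx² = 226.92
Sxx = Σx² − (Σx)²/n = 226.92 − 177.005714 = 49.914286
Sxy = Σxy − (Σx)(Σy)/n = -241.7 − (-140.8) = -100.9
b = Sxy/Sxx = -100.9/49.914286 = -2.021465
a = ȳ − b·x̄ = -4 − (-2.021465)·5.028571 = 6.165083
Set a + b·x = -5.5: x = (-5.5 − 6.165083) / (-2.021465) = 5.770607

5.7706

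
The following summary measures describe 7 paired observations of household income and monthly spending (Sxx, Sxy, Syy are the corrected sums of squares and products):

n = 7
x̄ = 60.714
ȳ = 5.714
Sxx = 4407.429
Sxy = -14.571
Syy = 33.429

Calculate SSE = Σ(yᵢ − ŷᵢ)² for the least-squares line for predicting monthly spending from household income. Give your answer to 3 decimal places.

b = Sxy/Sxx = -14.571/4407.429 = -0.003306
SSE = Syy − b·Sxy = 33.429 − (-0.003306)·(-14.571) = 33.380828

33.381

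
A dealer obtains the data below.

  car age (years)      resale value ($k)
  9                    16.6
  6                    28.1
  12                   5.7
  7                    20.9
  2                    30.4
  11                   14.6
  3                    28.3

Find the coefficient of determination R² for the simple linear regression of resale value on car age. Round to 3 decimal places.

n = 7, Σx = 50, Σy = 144.6, Σxy = 839, Σx² = 444, Σy² = 3472.68
Sxx = Σx² − (Σx)²/n = 444 − 357.142857 = 86.857143
Sxy = Σxy − (Σx)(Σy)/n = 839 − 1032.857143 = -193.857143
Syy = Σy² − (Σy)²/n = 3472.68 − 2987.022857 = 485.657143
R² = Sxy²/(Sxx·Syy) = (-193.857143)²/(86.857143·485.657143) = 0.890899

0.891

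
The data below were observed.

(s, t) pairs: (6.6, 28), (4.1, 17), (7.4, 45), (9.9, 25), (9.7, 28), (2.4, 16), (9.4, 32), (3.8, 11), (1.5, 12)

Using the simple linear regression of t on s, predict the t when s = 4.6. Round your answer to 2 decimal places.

20.20

n = 9, Σx = 54.8, Σy = 214, Σxy = 1505.6, Σx² = 418.04
Sxx = Σx² − (Σx)²/n = 418.04 − 333.671111 = 84.368889
Sxy = Σxy − (Σx)(Σy)/n = 1505.6 − 1303.022222 = 202.577778
b = Sxy/Sxx = 202.577778/84.368889 = 2.401096
a = ȳ − b·x̄ = 23.777778 − 2.401096·6.088889 = 9.157773
ŷ(4.6) = a + b·4.6 = 9.157773 + 2.401096·4.6 = 20.202813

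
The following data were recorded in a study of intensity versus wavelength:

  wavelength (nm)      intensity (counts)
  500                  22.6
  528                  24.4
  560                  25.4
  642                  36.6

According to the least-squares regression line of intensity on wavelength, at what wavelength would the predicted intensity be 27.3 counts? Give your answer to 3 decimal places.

n = 4, Σx = 2230, Σy = 109, Σxy = 61904.4, Σx² = 1254548
Sxx = Σx² − (Σx)²/n = 1254548 − 1243225 = 11323
Sxy = Σxy − (Σx)(Σy)/n = 61904.4 − 60767.5 = 1136.9
b = Sxy/Sxx = 1136.9/11323 = 0.100406
a = ȳ − b·x̄ = 27.25 − 0.100406·557.5 = -28.726486
Set a + b·x = 27.3: x = (27.3 − (-28.726486)) / 0.100406 = 557.997977

557.998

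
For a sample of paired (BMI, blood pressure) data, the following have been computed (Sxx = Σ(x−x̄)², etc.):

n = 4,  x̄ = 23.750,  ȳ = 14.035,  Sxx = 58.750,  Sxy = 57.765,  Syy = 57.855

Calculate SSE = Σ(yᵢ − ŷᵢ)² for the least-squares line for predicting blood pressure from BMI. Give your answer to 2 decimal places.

b = Sxy/Sxx = 57.765/58.75 = 0.983234
SSE = Syy − b·Sxy = 57.855 − 0.983234·57.765 = 1.058486

1.06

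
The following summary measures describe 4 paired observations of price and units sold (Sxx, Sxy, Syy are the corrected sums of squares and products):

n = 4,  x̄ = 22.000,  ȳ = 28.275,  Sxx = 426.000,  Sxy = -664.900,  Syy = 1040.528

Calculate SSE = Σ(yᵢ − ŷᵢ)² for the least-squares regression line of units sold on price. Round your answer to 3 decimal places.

b = Sxy/Sxx = -664.9/426 = -1.560798
SSE = Syy − b·Sxy = 1040.528 − (-1.560798)·(-664.9) = 2.753329

2.753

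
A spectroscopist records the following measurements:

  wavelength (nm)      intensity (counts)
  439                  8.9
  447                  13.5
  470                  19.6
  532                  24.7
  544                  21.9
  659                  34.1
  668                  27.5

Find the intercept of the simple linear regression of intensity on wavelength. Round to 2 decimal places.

n = 7, Σx = 3759, Σy = 150.2, Σxy = 85049.5, Σx² = 2072895
Sxx = Σx² − (Σx)²/n = 2072895 − 2018583 = 54312
Sxy = Σxy − (Σx)(Σy)/n = 85049.5 − 80657.4 = 4392.1
b = Sxy/Sxx = 4392.1/54312 = 0.080868
a = ȳ − b·x̄ = 21.457143 − 0.080868·537 = -21.968945

-21.97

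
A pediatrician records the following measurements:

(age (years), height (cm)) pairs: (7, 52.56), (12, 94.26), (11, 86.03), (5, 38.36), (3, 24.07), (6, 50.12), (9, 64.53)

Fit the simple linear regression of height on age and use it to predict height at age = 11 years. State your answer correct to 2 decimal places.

n = 7, Σx = 53, Σy = 409.93, Σxy = 3590.87, Σx² = 465
Sxx = Σx² − (Σx)²/n = 465 − 401.285714 = 63.714286
Sxy = Σxy − (Σx)(Σy)/n = 3590.87 − 3103.755714 = 487.114286
b = Sxy/Sxx = 487.114286/63.714286 = 7.645291
a = ȳ − b·x̄ = 58.561429 − 7.645291·7.571429 = 0.675650
ŷ(11) = a + b·11 = 0.675650 + 7.645291·11 = 84.773857

84.77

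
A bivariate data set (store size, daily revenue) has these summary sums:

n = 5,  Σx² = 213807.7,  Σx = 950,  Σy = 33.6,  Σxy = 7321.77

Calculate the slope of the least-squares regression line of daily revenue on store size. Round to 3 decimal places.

Sxx = Σx² − (Σx)²/n = 213807.7 − 180500 = 33307.7
Sxy = Σxy − (Σx)(Σy)/n = 7321.77 − 6384 = 937.77
b = Sxy/Sxx = 937.77/33307.7 = 0.028155

0.028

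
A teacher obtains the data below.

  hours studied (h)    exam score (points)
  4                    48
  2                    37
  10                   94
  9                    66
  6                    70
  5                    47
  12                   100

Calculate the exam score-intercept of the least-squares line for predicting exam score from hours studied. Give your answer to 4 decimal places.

22.5502

n = 7, Σx = 48, Σy = 462, Σxy = 3655, Σx² = 406
Sxx = Σx² − (Σx)²/n = 406 − 329.142857 = 76.857143
Sxy = Σxy − (Σx)(Σy)/n = 3655 − 3168 = 487
b = Sxy/Sxx = 487/76.857143 = 6.336431
a = ȳ − b·x̄ = 66 − 6.336431·6.857143 = 22.550186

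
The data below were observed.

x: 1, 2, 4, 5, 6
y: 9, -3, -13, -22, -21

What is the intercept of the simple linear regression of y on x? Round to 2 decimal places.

11.98

n = 5, Σx = 18, Σy = -50, Σxy = -285, Σx² = 82
Sxx = Σx² − (Σx)²/n = 82 − 64.8 = 17.2
Sxy = Σxy − (Σx)(Σy)/n = -285 − (-180) = -105
b = Sxy/Sxx = -105/17.2 = -6.104651
a = ȳ − b·x̄ = -10 − (-6.104651)·3.6 = 11.976744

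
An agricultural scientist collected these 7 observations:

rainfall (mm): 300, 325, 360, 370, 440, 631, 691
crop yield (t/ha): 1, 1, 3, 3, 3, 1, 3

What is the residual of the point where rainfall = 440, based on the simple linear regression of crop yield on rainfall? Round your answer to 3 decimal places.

0.863

n = 7, Σx = 3117, Σy = 15, Σxy = 6839, Σx² = 1531367
Sxx = Σx² − (Σx)²/n = 1531367 − 1387955.571429 = 143411.428571
Sxy = Σxy − (Σx)(Σy)/n = 6839 − 6679.285714 = 159.714286
b = Sxy/Sxx = 159.714286/143411.428571 = 0.001114
a = ȳ − b·x̄ = 2.142857 − 0.001114·445.285714 = 1.646952
ŷ(440) = 1.646952 + 0.001114·440 = 2.136971
residual = y − ŷ = 3 − 2.136971 = 0.863029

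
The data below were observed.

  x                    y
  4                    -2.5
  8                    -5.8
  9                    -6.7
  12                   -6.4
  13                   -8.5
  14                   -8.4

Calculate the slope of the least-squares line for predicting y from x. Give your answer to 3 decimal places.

-0.551

n = 6, Σx = 60, Σy = -38.3, Σxy = -421.6, Σx² = 670
Sxx = Σx² − (Σx)²/n = 670 − 600 = 70
Sxy = Σxy − (Σx)(Σy)/n = -421.6 − (-383) = -38.6
b = Sxy/Sxx = -38.6/70 = -0.551429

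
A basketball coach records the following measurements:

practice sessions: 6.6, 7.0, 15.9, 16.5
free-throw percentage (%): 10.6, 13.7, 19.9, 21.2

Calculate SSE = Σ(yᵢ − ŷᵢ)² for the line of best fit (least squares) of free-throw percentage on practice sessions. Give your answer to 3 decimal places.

4.046

n = 4, Σx = 46, Σy = 65.4, Σxy = 832.07, Σx² = 617.62, Σy² = 1145.5
Sxx = Σx² − (Σx)²/n = 617.62 − 529 = 88.62
Sxy = Σxy − (Σx)(Σy)/n = 832.07 − 752.1 = 79.97
Syy = Σy² − (Σy)²/n = 1145.5 − 1069.29 = 76.21
b = Sxy/Sxx = 79.97/88.62 = 0.902392
SSE = Syy − b·Sxy = 76.21 − 0.902392·79.97 = 4.045693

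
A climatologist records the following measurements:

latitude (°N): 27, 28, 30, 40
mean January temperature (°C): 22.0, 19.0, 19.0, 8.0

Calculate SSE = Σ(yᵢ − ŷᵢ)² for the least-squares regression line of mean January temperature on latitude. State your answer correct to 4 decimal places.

2.7026

n = 4, Σx = 125, Σy = 68, Σxy = 2016, Σx² = 4013, Σy² = 1270
Sxx = Σx² − (Σx)²/n = 4013 − 3906.25 = 106.75
Sxy = Σxy − (Σx)(Σy)/n = 2016 − 2125 = -109
Syy = Σy² − (Σy)²/n = 1270 − 1156 = 114
b = Sxy/Sxx = -109/106.75 = -1.021077
SSE = Syy − b·Sxy = 114 − (-1.021077)·(-109) = 2.702576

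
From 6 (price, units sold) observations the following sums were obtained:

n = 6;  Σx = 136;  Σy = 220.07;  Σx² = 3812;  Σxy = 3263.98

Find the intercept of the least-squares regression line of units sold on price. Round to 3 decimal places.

90.266

Sxx = Σx² − (Σx)²/n = 3812 − 3082.666667 = 729.333333
Sxy = Σxy − (Σx)(Σy)/n = 3263.98 − 4988.253333 = -1724.273333
b = Sxy/Sxx = -1724.273333/729.333333 = -2.364177
a = ȳ − b·x̄ = 36.678333 − (-2.364177)·22.666667 = 90.266353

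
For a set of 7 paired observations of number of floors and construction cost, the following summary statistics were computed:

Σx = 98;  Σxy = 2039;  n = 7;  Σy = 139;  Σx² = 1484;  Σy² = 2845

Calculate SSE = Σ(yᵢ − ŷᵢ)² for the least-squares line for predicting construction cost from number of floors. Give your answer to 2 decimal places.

7.63

Sxx = Σx² − (Σx)²/n = 1484 − 1372 = 112
Sxy = Σxy − (Σx)(Σy)/n = 2039 − 1946 = 93
Syy = Σy² − (Σy)²/n = 2845 − 2760.142857 = 84.857143
b = Sxy/Sxx = 93/112 = 0.830357
SSE = Syy − b·Sxy = 84.857143 − 0.830357·93 = 7.633929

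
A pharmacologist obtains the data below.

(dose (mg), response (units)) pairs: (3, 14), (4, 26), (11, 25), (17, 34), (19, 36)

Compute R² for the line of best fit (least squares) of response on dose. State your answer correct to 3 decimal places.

n = 5, Σx = 54, Σy = 135, Σxy = 1683, Σx² = 796, Σy² = 3949
Sxx = Σx² − (Σx)²/n = 796 − 583.2 = 212.8
Sxy = Σxy − (Σx)(Σy)/n = 1683 − 1458 = 225
Syy = Σy² − (Σy)²/n = 3949 − 3645 = 304
R² = Sxy²/(Sxx·Syy) = (225)²/(212.8·304) = 0.782564

0.783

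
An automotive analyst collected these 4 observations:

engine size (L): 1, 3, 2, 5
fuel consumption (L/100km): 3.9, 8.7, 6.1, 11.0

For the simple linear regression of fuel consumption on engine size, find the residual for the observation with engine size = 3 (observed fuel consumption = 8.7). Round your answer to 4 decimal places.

n = 4, Σx = 11, Σy = 29.7, Σxy = 97.2, Σx² = 39
Sxx = Σx² − (Σx)²/n = 39 − 30.25 = 8.75
Sxy = Σxy − (Σx)(Σy)/n = 97.2 − 81.675 = 15.525
b = Sxy/Sxx = 15.525/8.75 = 1.774286
a = ȳ − b·x̄ = 7.425 − 1.774286·2.75 = 2.545714
ŷ(3) = 2.545714 + 1.774286·3 = 7.868571
residual = y − ŷ = 8.7 − 7.868571 = 0.831429

0.8314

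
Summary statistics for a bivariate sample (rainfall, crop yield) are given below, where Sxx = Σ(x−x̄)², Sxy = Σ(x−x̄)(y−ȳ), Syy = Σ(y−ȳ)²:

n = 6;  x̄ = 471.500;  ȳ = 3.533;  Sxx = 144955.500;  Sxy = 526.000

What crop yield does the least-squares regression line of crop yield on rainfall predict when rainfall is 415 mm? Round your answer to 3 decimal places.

b = Sxy/Sxx = 526/144955.5 = 0.003629
a = ȳ − b·x̄ = 3.533 − 0.003629·471.5 = 1.822068
ŷ(415) = a + b·415 = 1.822068 + 0.003629·415 = 3.327978

3.328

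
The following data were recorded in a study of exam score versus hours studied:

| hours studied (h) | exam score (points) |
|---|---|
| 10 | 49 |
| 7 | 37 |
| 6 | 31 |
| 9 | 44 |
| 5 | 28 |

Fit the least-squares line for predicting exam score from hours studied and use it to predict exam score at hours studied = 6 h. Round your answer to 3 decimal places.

n = 5, Σx = 37, Σy = 189, Σxy = 1471, Σx² = 291
Sxx = Σx² − (Σx)²/n = 291 − 273.8 = 17.2
Sxy = Σxy − (Σx)(Σy)/n = 1471 − 1398.6 = 72.4
b = Sxy/Sxx = 72.4/17.2 = 4.209302
a = ȳ − b·x̄ = 37.8 − 4.209302·7.4 = 6.651163
ŷ(6) = a + b·6 = 6.651163 + 4.209302·6 = 31.906977

31.907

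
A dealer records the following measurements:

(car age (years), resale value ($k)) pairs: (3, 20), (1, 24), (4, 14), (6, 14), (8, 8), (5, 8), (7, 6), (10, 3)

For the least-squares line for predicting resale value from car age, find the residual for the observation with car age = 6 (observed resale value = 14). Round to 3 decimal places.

3.026

n = 8, Σx = 44, Σy = 97, Σxy = 400, Σx² = 300
Sxx = Σx² − (Σx)²/n = 300 − 242 = 58
Sxy = Σxy − (Σx)(Σy)/n = 400 − 533.5 = -133.5
b = Sxy/Sxx = -133.5/58 = -2.301724
a = ȳ − b·x̄ = 12.125 − (-2.301724)·5.5 = 24.784483
ŷ(6) = 24.784483 + (-2.301724)·6 = 10.974138
residual = y − ŷ = 14 − 10.974138 = 3.025862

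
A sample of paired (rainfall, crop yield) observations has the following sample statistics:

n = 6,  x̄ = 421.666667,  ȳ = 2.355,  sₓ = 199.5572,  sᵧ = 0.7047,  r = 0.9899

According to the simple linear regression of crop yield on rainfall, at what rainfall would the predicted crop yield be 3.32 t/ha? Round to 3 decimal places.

697.724

b = r · sᵧ/sₓ = 0.9899 · 0.7047/199.5572 = 0.003496
a = ȳ − b·x̄ = 2.355 − 0.003496·421.666667 = 0.881000
Set a + b·x = 3.32: x = (3.32 − 0.881000) / 0.003496 = 697.723893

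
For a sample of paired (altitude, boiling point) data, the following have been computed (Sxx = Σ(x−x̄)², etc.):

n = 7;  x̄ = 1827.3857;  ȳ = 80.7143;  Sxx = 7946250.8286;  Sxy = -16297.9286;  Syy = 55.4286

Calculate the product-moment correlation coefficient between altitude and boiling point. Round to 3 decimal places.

r = Sxy/√(Sxx·Syy) = -16297.9286/√(440449558.678138) = -16297.9286/20986.890162 = -0.776577

-0.777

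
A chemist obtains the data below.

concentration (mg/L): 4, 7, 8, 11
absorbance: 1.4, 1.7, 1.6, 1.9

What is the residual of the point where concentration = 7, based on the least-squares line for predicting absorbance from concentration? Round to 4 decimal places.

n = 4, Σx = 30, Σy = 6.6, Σxy = 51.2, Σx² = 250
Sxx = Σx² − (Σx)²/n = 250 − 225 = 25
Sxy = Σxy − (Σx)(Σy)/n = 51.2 − 49.5 = 1.7
b = Sxy/Sxx = 1.7/25 = 0.068
a = ȳ − b·x̄ = 1.65 − 0.068·7.5 = 1.14
ŷ(7) = 1.14 + 0.068·7 = 1.616
residual = y − ŷ = 1.7 − 1.616 = 0.084

0.0840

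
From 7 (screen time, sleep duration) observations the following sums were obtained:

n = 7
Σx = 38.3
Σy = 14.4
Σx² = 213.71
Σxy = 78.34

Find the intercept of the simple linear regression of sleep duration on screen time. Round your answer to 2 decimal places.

2.65

Sxx = Σx² − (Σx)²/n = 213.71 − 209.555714 = 4.154286
Sxy = Σxy − (Σx)(Σy)/n = 78.34 − 78.788571 = -0.448571
b = Sxy/Sxx = -0.448571/4.154286 = -0.107978
a = ȳ − b·x̄ = 2.057143 − (-0.107978)·5.471429 = 2.647937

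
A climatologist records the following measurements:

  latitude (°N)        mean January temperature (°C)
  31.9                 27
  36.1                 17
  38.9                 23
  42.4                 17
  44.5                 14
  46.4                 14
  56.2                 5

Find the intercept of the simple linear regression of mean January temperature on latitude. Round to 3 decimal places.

51.905

n = 7, Σx = 296.4, Σy = 117, Σxy = 4644.1, Σx² = 12923.44
Sxx = Σx² − (Σx)²/n = 12923.44 − 12550.422857 = 373.017143
Sxy = Σxy − (Σx)(Σy)/n = 4644.1 − 4954.114286 = -310.014286
b = Sxy/Sxx = -310.014286/373.017143 = -0.831099
a = ȳ − b·x̄ = 16.714286 − (-0.831099)·42.342857 = 51.905405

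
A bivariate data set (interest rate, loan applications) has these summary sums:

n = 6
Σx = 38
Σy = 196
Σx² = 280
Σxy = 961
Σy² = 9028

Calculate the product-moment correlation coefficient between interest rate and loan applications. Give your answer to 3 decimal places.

Sxx = Σx² − (Σx)²/n = 280 − 240.666667 = 39.333333
Sxy = Σxy − (Σx)(Σy)/n = 961 − 1241.333333 = -280.333333
Syy = Σy² − (Σy)²/n = 9028 − 6402.666667 = 2625.333333
r = Sxy/√(Sxx·Syy) = -280.333333/√(103263.111111) = -280.333333/321.345781 = -0.872373

-0.872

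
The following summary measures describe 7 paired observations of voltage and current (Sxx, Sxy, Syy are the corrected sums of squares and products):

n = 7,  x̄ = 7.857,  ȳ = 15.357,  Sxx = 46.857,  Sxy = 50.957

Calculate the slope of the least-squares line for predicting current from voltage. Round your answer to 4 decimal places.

1.0875

b = Sxy/Sxx = 50.957/46.857 = 1.087500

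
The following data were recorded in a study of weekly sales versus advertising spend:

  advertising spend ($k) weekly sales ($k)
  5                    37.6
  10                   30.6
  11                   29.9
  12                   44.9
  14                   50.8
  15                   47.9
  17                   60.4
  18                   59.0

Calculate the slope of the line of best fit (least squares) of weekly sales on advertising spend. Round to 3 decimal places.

2.236

n = 8, Σx = 102, Σy = 361.1, Σxy = 4880.2, Σx² = 1424
Sxx = Σx² − (Σx)²/n = 1424 − 1300.5 = 123.5
Sxy = Σxy − (Σx)(Σy)/n = 4880.2 − 4604.025 = 276.175
b = Sxy/Sxx = 276.175/123.5 = 2.236235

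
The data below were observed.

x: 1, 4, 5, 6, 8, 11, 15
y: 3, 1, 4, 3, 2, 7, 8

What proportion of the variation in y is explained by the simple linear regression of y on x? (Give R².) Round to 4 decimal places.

n = 7, Σx = 50, Σy = 28, Σxy = 258, Σx² = 488, Σy² = 152
Sxx = Σx² − (Σx)²/n = 488 − 357.142857 = 130.857143
Sxy = Σxy − (Σx)(Σy)/n = 258 − 200 = 58
Syy = Σy² − (Σy)²/n = 152 − 112 = 40
R² = Sxy²/(Sxx·Syy) = (58)²/(130.857143·40) = 0.642686

0.6427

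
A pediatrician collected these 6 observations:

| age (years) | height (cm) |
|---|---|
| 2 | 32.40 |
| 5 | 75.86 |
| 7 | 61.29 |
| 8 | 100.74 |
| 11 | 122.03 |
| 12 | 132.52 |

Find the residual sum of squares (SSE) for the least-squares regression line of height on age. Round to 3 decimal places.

n = 6, Σx = 45, Σy = 524.84, Σxy = 4611.62, Σx² = 407, Σy² = 53162.3826
Sxx = Σx² − (Σx)²/n = 407 − 337.5 = 69.5
Sxy = Σxy − (Σx)(Σy)/n = 4611.62 − 3936.3 = 675.32
Syy = Σy² − (Σy)²/n = 53162.3826 − 45909.504267 = 7252.878333
b = Sxy/Sxx = 675.32/69.5 = 9.716835
SSE = Syy − b·Sxy = 7252.878333 − 9.716835·675.32 = 690.905637

690.906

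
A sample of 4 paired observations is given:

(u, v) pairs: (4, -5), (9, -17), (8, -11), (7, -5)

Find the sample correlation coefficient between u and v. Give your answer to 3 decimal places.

-0.806

n = 4, Σx = 28, Σy = -38, Σxy = -296, Σx² = 210, Σy² = 460
Sxx = Σx² − (Σx)²/n = 210 − 196 = 14
Sxy = Σxy − (Σx)(Σy)/n = -296 − (-266) = -30
Syy = Σy² − (Σy)²/n = 460 − 361 = 99
r = Sxy/√(Sxx·Syy) = -30/√(1386) = -30/37.229021 = -0.805823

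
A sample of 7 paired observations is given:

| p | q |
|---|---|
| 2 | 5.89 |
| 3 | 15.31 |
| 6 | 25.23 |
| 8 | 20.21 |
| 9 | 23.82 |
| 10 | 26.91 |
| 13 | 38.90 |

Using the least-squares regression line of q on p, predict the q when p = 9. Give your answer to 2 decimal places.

n = 7, Σx = 51, Σy = 156.27, Σxy = 1359.95, Σx² = 463
Sxx = Σx² − (Σx)²/n = 463 − 371.571429 = 91.428571
Sxy = Σxy − (Σx)(Σy)/n = 1359.95 − 1138.538571 = 221.411429
b = Sxy/Sxx = 221.411429/91.428571 = 2.421687
a = ȳ − b·x̄ = 22.324286 − 2.421687·7.285714 = 4.680562
ŷ(9) = a + b·9 = 4.680562 + 2.421687·9 = 26.47575

26.48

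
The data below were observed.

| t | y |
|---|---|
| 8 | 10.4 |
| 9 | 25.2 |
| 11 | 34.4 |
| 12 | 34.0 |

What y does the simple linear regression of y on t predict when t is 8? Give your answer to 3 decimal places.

n = 4, Σx = 40, Σy = 104, Σxy = 1096.4, Σx² = 410
Sxx = Σx² − (Σx)²/n = 410 − 400 = 10
Sxy = Σxy − (Σx)(Σy)/n = 1096.4 − 1040 = 56.4
b = Sxy/Sxx = 56.4/10 = 5.64
a = ȳ − b·x̄ = 26 − 5.64·10 = -30.4
ŷ(8) = a + b·8 = -30.4 + 5.64·8 = 14.72

14.720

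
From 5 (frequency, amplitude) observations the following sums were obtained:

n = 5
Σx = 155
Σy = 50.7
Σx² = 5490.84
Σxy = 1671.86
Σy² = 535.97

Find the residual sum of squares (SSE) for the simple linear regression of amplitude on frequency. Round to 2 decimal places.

Sxx = Σx² − (Σx)²/n = 5490.84 − 4805 = 685.84
Sxy = Σxy − (Σx)(Σy)/n = 1671.86 − 1571.7 = 100.16
Syy = Σy² − (Σy)²/n = 535.97 − 514.098 = 21.872
b = Sxy/Sxx = 100.16/685.84 = 0.146040
SSE = Syy − b·Sxy = 21.872 − 0.146040·100.16 = 7.244644

7.24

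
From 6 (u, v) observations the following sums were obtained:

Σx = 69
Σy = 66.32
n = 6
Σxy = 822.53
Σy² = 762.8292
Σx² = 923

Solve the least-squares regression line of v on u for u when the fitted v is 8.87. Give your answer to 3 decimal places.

Sxx = Σx² − (Σx)²/n = 923 − 793.5 = 129.5
Sxy = Σxy − (Σx)(Σy)/n = 822.53 − 762.68 = 59.85
b = Sxy/Sxx = 59.85/129.5 = 0.462162
a = ȳ − b·x̄ = 11.053333 − 0.462162·11.5 = 5.738468
Set a + b·x = 8.87: x = (8.87 − 5.738468) / 0.462162 = 6.775828

6.776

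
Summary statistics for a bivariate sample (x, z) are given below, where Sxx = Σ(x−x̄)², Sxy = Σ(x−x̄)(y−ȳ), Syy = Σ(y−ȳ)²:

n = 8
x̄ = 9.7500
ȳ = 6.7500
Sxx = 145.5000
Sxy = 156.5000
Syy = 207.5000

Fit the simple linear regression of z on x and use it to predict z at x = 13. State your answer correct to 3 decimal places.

10.246

b = Sxy/Sxx = 156.5/145.5 = 1.075601
a = ȳ − b·x̄ = 6.75 − 1.075601·9.75 = -3.737113
ŷ(13) = a + b·13 = -3.737113 + 1.075601·13 = 10.245704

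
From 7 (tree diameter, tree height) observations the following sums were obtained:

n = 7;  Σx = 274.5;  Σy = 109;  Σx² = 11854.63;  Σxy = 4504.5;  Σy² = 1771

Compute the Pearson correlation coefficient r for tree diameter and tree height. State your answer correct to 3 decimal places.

Sxx = Σx² − (Σx)²/n = 11854.63 − 10764.321429 = 1090.308571
Sxy = Σxy − (Σx)(Σy)/n = 4504.5 − 4274.357143 = 230.142857
Syy = Σy² − (Σy)²/n = 1771 − 1697.285714 = 73.714286
r = Sxy/√(Sxx·Syy) = 230.142857/√(80371.317551) = 230.142857/283.498355 = 0.811796

0.812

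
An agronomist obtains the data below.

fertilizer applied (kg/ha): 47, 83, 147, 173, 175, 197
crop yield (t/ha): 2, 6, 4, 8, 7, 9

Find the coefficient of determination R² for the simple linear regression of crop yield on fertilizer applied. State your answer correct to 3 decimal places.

0.669

n = 6, Σx = 822, Σy = 36, Σxy = 5562, Σx² = 130070, Σy² = 250
Sxx = Σx² − (Σx)²/n = 130070 − 112614 = 17456
Sxy = Σxy − (Σx)(Σy)/n = 5562 − 4932 = 630
Syy = Σy² − (Σy)²/n = 250 − 216 = 34
R² = Sxy²/(Sxx·Syy) = (630)²/(17456·34) = 0.668740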